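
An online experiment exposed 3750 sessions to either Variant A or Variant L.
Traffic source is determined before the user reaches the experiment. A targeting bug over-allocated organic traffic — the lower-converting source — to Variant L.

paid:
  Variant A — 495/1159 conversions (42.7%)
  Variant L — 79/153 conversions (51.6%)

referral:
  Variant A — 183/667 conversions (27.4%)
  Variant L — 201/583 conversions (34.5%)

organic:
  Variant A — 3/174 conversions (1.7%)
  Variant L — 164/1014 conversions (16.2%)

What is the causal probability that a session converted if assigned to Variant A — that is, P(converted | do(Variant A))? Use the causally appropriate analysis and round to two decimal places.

Here traffic source is a common cause — it drives both which variant a case falls under and the outcome. The crude comparison mixes populations; the stratum-specific rates are the causally relevant ones.
Standardising Variant A to the population traffic source mix: 0.350·495/1159 + 0.333·183/667 + 0.317·3/174 = 0.246.

0.25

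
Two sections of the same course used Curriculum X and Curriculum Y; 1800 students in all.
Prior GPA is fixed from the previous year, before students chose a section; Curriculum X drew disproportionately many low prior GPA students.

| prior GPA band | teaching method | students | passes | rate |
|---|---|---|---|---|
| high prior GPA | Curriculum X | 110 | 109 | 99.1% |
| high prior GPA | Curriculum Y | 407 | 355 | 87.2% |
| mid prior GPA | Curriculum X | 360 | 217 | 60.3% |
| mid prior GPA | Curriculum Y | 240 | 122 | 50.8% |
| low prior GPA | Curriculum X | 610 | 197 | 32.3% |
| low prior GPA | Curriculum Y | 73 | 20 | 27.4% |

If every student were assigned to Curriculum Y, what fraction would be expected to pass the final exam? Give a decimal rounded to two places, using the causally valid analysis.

0.52

The prior GPA band-specific comparison favours Curriculum X throughout, but the pooled figures favour Curriculum Y. The question is whether to condition on prior GPA band.
Prior GPA band satisfies the back-door criterion: it is not a descendant of the teaching method, and it blocks the spurious path from teaching method to outcome. Adjusting for it (i.e., using the within-prior GPA band rates) gives the causal effect.
Standardising Curriculum Y to the population prior GPA band mix: 0.287·355/407 + 0.333·122/240 + 0.379·20/73 = 0.524.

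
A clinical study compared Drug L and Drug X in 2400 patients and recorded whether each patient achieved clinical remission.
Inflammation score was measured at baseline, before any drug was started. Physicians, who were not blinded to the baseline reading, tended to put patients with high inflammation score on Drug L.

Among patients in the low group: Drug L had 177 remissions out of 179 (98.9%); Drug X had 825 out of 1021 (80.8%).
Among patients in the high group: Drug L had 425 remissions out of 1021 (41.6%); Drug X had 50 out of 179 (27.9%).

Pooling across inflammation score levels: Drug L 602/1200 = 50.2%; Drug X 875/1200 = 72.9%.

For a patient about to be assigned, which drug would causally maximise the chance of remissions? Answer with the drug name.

Inflammation score satisfies the back-door criterion: it is not a descendant of the drug, and it blocks the spurious path from drug to outcome. Adjusting for it (i.e., using the within-inflammation score rates) gives the causal effect.
Within each level — low: 98.9% vs 80.8%; high: 41.6% vs 27.9% — Drug L is higher every time.

Drug L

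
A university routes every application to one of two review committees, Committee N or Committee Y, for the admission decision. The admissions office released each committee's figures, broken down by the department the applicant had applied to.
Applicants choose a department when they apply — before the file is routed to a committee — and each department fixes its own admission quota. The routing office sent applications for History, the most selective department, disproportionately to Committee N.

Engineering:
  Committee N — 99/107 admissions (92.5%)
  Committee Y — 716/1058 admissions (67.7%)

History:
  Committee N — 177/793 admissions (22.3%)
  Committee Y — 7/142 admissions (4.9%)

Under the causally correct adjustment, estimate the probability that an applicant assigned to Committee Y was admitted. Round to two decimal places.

The department-specific comparison favours Committee N throughout, but the pooled figures favour Committee Y. The question is whether to condition on department.
Here department is a common cause — it drives both which review committee a case falls under and the outcome. The crude comparison mixes populations; the stratum-specific rates are the causally relevant ones.
Standardising Committee Y to the population department mix: 0.555·716/1058 + 0.445·7/142 = 0.397.

0.40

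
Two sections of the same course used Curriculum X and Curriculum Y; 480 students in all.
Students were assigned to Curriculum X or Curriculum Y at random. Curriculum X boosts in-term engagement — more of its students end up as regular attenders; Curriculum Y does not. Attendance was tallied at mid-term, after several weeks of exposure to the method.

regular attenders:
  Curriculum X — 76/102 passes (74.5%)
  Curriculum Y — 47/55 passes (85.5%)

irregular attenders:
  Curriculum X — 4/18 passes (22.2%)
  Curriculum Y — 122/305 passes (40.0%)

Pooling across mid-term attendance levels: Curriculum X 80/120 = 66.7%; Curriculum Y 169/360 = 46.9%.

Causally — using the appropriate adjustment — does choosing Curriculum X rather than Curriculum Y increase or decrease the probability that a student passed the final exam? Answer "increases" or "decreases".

increases

Mid-term attendance lies on the pathway teaching method → mid-term attendance → outcome, so adjusting for it blocks the indirect effect. For the total causal effect of teaching method, use the unadjusted pooled rates.
Pooled: Curriculum X 66.7% vs Curriculum Y 46.9%; Curriculum X is higher overall.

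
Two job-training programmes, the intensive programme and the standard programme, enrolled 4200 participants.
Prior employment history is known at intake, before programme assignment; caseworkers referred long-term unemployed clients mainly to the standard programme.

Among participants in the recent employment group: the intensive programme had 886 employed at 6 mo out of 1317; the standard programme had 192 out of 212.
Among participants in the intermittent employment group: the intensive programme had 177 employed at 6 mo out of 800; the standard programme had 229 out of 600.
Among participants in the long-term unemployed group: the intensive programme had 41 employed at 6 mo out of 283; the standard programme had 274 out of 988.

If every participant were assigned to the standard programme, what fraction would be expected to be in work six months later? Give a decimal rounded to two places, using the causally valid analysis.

Within every prior employment history level the standard programme has the higher rate, yet pooled the intensive programme does — Simpson's reversal.
Here prior employment history is a common cause — it drives both which programme a case falls under and the outcome. The crude comparison mixes populations; the stratum-specific rates are the causally relevant ones.
Standardising the standard programme to the population prior employment history mix: 0.364·192/212 + 0.333·229/600 + 0.303·274/988 = 0.541.

0.54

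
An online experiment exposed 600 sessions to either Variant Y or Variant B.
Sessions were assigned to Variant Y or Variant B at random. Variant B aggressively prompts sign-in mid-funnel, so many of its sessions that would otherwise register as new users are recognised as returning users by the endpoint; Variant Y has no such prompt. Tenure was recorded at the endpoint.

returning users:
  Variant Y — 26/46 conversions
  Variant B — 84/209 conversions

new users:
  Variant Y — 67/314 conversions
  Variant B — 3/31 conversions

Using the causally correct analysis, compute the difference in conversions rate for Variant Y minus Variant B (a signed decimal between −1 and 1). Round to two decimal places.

-0.10

Because the variant influences user tenure, user tenure is a post-treatment mediator, not a confounder. Stratifying on it would bias the estimate; the causal effect is the crude pooled difference.
The causal difference is the pooled difference: 0.258 − 0.362 = -0.104.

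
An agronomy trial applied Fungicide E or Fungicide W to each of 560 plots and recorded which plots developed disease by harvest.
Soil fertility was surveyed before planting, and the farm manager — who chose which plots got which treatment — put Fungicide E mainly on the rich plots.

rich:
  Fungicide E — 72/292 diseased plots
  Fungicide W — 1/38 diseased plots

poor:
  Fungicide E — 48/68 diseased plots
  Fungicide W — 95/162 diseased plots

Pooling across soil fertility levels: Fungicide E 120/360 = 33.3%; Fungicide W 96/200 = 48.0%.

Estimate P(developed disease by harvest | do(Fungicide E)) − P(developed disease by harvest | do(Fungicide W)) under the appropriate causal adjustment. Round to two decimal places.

+0.18

Since soil fertility is a pre-existing factor (not a product of the fungicide) and it affects the outcome on its own, it is a confounder. The stratified rates, not the pooled rate, identify the causal effect.
Adjusting over the population distribution of soil fertility: 0.589·(0.247−0.026) + 0.411·(0.706−0.586) = +0.179.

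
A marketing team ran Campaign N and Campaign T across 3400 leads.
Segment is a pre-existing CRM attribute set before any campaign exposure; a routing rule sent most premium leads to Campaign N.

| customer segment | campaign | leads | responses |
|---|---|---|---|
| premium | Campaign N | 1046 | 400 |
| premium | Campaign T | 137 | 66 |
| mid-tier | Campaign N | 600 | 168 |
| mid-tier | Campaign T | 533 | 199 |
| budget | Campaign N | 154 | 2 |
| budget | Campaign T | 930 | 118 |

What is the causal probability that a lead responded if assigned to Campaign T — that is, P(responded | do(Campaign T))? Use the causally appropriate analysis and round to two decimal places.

Here customer segment is a common cause — it drives both which campaign a case falls under and the outcome. The crude comparison mixes populations; the stratum-specific rates are the causally relevant ones.
Standardising Campaign T to the population customer segment mix: 0.348·66/137 + 0.333·199/533 + 0.319·118/930 = 0.332.

0.33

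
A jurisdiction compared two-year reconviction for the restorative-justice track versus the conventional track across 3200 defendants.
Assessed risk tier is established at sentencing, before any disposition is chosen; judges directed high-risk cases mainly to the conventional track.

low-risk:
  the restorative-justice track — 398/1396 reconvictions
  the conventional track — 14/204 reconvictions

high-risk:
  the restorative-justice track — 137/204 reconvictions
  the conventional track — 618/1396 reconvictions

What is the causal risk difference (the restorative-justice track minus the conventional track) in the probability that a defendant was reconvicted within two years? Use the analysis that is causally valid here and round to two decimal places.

The assessed risk tier-specific comparison favours the conventional track throughout, but the pooled figures favour the restorative-justice track. The question is whether to condition on assessed risk tier.
Assessed risk tier is set before the disposition has any effect — it is not caused by the disposition — and it independently drives the outcome. That makes it a confounder, so the causal comparison is within assessed risk tier levels.
Adjusting over the population distribution of assessed risk tier: 0.500·(0.285−0.069) + 0.500·(0.672−0.443) = +0.223.

+0.22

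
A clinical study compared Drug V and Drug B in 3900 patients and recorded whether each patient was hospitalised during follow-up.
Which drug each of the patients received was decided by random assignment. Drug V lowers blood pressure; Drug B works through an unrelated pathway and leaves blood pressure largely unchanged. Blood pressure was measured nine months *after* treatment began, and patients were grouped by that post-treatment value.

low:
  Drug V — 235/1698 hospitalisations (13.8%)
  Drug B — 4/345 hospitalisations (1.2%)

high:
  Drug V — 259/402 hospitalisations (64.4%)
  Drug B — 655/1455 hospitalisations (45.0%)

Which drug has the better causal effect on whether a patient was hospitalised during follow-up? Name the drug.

Blood pressure is recorded after the drug and is itself shifted by it — it sits on the causal path from drug to outcome. Conditioning on a mediator would strip out part of the effect we want; the pooled comparison gives the total causal effect.
Pooled: Drug V 23.5% vs Drug B 36.6%; Drug V is lower overall.

Drug V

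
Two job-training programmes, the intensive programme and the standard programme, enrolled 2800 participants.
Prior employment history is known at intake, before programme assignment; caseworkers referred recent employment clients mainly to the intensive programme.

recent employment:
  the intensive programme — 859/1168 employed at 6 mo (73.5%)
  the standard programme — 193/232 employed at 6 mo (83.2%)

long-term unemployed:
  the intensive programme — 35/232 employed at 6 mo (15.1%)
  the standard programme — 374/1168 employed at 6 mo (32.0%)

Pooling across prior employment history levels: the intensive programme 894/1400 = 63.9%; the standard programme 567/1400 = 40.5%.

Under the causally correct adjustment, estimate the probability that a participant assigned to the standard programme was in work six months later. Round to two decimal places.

0.58

The prior employment history-specific comparison favours the standard programme throughout, but the pooled figures favour the intensive programme. The question is whether to condition on prior employment history.
The imbalance in prior employment history arose from how participants were allocated, not from anything the programme did; and prior employment history independently affects the outcome. The pooled gap is confounded — condition on prior employment history.
Standardising the standard programme to the population prior employment history mix: 0.500·193/232 + 0.500·374/1168 = 0.576.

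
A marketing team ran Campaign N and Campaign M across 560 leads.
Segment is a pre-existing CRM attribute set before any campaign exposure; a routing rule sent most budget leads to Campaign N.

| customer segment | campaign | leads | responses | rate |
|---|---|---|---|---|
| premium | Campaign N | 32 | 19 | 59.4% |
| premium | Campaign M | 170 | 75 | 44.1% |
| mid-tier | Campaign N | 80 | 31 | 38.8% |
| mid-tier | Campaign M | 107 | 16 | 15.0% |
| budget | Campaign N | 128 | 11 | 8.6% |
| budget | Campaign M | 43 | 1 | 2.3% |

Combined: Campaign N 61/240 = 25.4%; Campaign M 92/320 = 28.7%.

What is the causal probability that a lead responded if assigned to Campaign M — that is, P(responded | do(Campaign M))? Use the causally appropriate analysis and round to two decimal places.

Nothing the campaign does changes customer segment; the imbalance is an allocation artefact. With customer segment also predicting the outcome, the pooled figure is confounded, and the within-stratum comparison is the causal one.
Standardising Campaign M to the population customer segment mix: 0.361·75/170 + 0.334·16/107 + 0.305·1/43 = 0.216.

0.22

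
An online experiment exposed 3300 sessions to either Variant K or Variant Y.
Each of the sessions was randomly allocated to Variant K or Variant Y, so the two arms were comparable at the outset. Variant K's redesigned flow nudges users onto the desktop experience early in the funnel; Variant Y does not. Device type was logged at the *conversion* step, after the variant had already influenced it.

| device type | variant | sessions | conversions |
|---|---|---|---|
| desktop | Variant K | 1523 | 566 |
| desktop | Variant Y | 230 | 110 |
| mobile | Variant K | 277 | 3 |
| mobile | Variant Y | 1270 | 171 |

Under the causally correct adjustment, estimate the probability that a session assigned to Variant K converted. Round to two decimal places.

The device type-specific comparison favours Variant Y throughout, but the pooled figures favour Variant K. The question is whether to condition on device type.
Device type here is a post-treatment variable shaped by the variant; conditioning on it would introduce bias rather than remove it. The overall comparison is the causal one.
So P(outcome | do(Variant K)) is just the pooled rate for Variant K: 569/1800 = 0.316.

0.32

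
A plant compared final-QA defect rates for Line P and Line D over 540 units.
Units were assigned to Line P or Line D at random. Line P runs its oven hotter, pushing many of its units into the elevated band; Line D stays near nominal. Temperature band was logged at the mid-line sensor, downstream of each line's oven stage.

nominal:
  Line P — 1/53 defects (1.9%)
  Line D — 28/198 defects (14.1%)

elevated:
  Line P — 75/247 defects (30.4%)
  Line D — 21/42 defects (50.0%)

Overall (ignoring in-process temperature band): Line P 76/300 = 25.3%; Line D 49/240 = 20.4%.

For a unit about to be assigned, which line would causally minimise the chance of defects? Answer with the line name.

In-process temperature band is downstream of the line. One should not condition on a consequence of treatment, so the overall rates are the right comparison.
Pooled: Line P 25.3% vs Line D 20.4%; Line D is lower overall.

Line D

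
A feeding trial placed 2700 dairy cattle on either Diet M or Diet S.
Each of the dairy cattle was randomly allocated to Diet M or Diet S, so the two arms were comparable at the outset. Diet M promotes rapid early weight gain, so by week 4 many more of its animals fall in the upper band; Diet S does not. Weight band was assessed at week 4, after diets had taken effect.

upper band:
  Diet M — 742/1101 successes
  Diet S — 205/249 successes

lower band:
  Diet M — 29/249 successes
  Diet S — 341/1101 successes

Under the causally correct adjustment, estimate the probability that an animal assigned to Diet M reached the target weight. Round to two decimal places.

0.57

Week-4 weight band lies on the pathway diet → week-4 weight band → outcome, so adjusting for it blocks the indirect effect. For the total causal effect of diet, use the unadjusted pooled rates.
So P(outcome | do(Diet M)) is just the pooled rate for Diet M: 771/1350 = 0.571.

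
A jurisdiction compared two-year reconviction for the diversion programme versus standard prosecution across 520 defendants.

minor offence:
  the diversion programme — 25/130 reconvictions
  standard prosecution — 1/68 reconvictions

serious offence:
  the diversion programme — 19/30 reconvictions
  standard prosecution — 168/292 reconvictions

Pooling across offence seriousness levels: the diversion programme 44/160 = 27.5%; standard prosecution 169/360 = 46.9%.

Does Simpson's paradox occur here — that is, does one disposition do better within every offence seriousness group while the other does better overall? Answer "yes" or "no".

Within each offence seriousness level (minor offence 19.2% vs 1.5%; serious offence 63.3% vs 57.5%), standard prosecution has the lower rate every time. Pooled: 27.5% vs 46.9% — the diversion programme has the lower rate overall. The two comparisons disagree.

yes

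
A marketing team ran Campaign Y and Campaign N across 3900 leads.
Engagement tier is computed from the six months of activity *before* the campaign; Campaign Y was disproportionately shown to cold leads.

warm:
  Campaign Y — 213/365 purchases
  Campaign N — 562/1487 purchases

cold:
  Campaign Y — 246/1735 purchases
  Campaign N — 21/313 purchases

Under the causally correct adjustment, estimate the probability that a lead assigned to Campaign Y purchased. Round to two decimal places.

Since engagement tier is a pre-existing factor (not a product of the campaign) and it affects the outcome on its own, it is a confounder. The stratified rates, not the pooled rate, identify the causal effect.
Standardising Campaign Y to the population engagement tier mix: 0.475·213/365 + 0.525·246/1735 = 0.352.

0.35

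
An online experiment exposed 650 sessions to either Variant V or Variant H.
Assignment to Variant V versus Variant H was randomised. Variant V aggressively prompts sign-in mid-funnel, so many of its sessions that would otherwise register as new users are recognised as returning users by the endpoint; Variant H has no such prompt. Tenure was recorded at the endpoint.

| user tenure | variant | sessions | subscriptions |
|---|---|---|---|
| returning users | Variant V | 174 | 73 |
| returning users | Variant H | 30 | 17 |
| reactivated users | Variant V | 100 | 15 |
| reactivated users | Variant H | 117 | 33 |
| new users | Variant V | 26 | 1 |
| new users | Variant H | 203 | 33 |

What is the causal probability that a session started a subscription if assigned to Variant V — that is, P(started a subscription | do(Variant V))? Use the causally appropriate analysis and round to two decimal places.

0.30

The user tenure-specific comparison favours Variant H throughout, but the pooled figures favour Variant V. The question is whether to condition on user tenure.
The distribution of user tenure is itself part of what the variant does — it is an intermediate outcome. Holding it fixed would remove that part of the effect; the total effect is the pooled difference.
So P(outcome | do(Variant V)) is just the pooled rate for Variant V: 89/300 = 0.297.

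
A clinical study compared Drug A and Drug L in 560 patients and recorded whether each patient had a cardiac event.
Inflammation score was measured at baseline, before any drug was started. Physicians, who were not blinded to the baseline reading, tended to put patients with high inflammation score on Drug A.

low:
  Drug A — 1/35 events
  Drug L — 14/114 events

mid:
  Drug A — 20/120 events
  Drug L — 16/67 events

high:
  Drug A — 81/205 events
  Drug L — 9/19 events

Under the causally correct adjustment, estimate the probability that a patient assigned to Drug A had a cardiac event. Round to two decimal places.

Nothing the drug does changes inflammation score; the imbalance is an allocation artefact. With inflammation score also predicting the outcome, the pooled figure is confounded, and the within-stratum comparison is the causal one.
Standardising Drug A to the population inflammation score mix: 0.266·1/35 + 0.334·20/120 + 0.400·81/205 = 0.221.

0.22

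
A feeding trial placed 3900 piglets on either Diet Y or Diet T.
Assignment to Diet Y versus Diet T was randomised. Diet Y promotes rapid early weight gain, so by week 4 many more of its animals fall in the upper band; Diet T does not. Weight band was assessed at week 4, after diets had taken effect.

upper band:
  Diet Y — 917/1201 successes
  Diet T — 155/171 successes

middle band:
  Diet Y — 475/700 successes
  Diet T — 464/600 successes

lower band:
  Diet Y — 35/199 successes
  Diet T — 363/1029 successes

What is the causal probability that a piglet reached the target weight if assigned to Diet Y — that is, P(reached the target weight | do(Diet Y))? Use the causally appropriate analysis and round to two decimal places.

Within every week-4 weight band level Diet T has the higher rate, yet pooled Diet Y does — Simpson's reversal.
Week-4 weight band is recorded after the diet and is itself shifted by it — it sits on the causal path from diet to outcome. Conditioning on a mediator would strip out part of the effect we want; the pooled comparison gives the total causal effect.
So P(outcome | do(Diet Y)) is just the pooled rate for Diet Y: 1427/2100 = 0.680.

0.68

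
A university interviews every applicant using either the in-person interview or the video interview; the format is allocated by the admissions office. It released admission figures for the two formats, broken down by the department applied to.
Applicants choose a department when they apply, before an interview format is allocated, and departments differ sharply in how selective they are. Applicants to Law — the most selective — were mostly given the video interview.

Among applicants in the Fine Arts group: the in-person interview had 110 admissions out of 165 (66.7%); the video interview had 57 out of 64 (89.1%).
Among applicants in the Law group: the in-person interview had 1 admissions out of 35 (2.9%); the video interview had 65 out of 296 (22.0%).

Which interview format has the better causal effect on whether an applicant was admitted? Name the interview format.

the video interview is higher inside every department stratum but the in-person interview is higher in aggregate. Whether to stratify depends on how department relates to the interview format.
Department differs across interview formats for reasons unrelated to any effect of the interview format itself, and it separately predicts the outcome — a classic confounder. We must compare within department levels.
Within each level — Fine Arts: 66.7% vs 89.1%; Law: 2.9% vs 22.0% — the video interview is higher every time.

the video interview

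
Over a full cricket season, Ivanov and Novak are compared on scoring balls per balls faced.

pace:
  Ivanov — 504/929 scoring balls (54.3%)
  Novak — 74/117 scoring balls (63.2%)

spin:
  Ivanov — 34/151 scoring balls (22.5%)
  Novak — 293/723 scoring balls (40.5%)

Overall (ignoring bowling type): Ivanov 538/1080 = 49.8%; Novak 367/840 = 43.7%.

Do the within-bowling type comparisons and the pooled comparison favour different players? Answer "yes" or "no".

Within each bowling type level (pace 54.3% vs 63.2%; spin 22.5% vs 40.5%), Novak has the higher rate every time. Pooled: 49.8% vs 43.7% — Ivanov has the higher rate overall. The two comparisons disagree.

yes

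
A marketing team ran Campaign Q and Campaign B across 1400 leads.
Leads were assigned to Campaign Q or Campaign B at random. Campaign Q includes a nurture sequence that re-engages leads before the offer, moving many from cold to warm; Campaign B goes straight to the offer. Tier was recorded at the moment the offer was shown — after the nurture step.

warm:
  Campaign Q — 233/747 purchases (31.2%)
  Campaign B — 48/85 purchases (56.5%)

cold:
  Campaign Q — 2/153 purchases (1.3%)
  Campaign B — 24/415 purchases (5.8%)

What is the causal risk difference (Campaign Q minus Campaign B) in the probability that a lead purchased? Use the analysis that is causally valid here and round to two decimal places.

The distribution of engagement tier is itself part of what the campaign does — it is an intermediate outcome. Holding it fixed would remove that part of the effect; the total effect is the pooled difference.
The causal difference is the pooled difference: 0.261 − 0.144 = +0.117.

+0.12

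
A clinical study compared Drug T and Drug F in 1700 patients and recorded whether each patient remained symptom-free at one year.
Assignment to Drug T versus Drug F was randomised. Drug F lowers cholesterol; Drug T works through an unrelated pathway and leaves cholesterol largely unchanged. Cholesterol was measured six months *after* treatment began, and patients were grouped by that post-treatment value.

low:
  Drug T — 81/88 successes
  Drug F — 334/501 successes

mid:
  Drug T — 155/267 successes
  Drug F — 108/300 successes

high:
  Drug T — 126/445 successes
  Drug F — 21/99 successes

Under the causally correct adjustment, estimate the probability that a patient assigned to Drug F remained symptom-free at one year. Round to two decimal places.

0.51

The cholesterol-specific comparison favours Drug T throughout, but the pooled figures favour Drug F. The question is whether to condition on cholesterol.
Stratifying would compare drugs among patients the drugs themselves sorted into cholesterol groups — a form of selection on an intermediate. The unconditioned pooled rates give the total causal effect.
So P(outcome | do(Drug F)) is just the pooled rate for Drug F: 463/900 = 0.514.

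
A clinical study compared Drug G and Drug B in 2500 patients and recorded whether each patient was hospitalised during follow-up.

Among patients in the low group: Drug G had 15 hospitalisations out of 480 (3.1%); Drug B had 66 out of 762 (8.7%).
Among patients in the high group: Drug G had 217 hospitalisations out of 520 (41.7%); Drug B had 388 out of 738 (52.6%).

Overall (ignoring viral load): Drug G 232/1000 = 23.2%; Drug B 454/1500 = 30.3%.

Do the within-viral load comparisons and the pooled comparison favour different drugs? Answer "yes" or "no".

no

Within each viral load level (low 3.1% vs 8.7%; high 41.7% vs 52.6%), Drug G has the lower rate every time. Pooled: 23.2% vs 30.3% — Drug G has the lower rate overall. They agree.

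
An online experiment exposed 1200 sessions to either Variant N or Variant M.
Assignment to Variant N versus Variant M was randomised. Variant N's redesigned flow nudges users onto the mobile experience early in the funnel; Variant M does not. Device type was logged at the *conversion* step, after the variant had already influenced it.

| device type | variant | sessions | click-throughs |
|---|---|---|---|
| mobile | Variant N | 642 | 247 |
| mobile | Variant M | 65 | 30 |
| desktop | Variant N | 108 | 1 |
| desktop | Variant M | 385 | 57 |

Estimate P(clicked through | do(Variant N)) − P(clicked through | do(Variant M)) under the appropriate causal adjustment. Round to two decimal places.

Variant M is higher inside every device type stratum but Variant N is higher in aggregate. Whether to stratify depends on how device type relates to the variant.
Device type lies on the pathway variant → device type → outcome, so adjusting for it blocks the indirect effect. For the total causal effect of variant, use the unadjusted pooled rates.
The causal difference is the pooled difference: 0.331 − 0.193 = +0.137.

+0.14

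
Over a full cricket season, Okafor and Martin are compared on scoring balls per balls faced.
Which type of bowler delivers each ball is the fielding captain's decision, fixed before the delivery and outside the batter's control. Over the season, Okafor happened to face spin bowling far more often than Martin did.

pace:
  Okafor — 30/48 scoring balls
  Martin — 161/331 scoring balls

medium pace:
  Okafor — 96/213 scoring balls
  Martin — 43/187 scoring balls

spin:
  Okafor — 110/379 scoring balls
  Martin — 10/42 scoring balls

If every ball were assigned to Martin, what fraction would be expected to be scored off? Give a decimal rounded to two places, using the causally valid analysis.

0.31

Since bowling type is a pre-existing factor (not a product of the player) and it affects the outcome on its own, it is a confounder. The stratified rates, not the pooled rate, identify the causal effect.
Standardising Martin to the population bowling type mix: 0.316·161/331 + 0.333·43/187 + 0.351·10/42 = 0.314.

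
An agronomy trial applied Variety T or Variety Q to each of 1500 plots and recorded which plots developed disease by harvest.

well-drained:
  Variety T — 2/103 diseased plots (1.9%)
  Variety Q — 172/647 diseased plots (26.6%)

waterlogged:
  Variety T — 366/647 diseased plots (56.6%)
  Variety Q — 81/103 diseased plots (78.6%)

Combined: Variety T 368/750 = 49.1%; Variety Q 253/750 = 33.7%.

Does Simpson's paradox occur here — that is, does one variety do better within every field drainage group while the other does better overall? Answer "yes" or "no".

yes

Within each field drainage level (well-drained 1.9% vs 26.6%; waterlogged 56.6% vs 78.6%), Variety T has the lower rate every time. Pooled: 49.1% vs 33.7% — Variety Q has the lower rate overall. The two comparisons disagree.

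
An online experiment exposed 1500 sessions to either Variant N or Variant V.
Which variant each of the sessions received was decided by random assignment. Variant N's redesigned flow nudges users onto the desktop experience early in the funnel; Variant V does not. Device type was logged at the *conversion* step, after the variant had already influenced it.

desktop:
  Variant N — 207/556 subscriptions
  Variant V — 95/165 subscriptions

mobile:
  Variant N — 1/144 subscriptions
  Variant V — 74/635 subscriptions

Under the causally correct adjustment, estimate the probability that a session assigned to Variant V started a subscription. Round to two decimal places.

0.21

The device type-specific comparison favours Variant V throughout, but the pooled figures favour Variant N. The question is whether to condition on device type.
Device type is recorded after the variant and is itself shifted by it — it sits on the causal path from variant to outcome. Conditioning on a mediator would strip out part of the effect we want; the pooled comparison gives the total causal effect.
So P(outcome | do(Variant V)) is just the pooled rate for Variant V: 169/800 = 0.211.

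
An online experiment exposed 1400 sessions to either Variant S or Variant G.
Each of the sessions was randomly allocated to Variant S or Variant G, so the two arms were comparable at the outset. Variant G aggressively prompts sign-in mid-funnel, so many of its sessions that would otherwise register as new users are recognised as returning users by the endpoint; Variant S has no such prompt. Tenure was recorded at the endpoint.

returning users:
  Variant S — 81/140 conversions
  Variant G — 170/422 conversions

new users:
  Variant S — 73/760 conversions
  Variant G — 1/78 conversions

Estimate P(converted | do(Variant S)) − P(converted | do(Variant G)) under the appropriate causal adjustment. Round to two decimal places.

-0.17

Variant S is higher inside every user tenure stratum but Variant G is higher in aggregate. Whether to stratify depends on how user tenure relates to the variant.
User tenure lies on the pathway variant → user tenure → outcome, so adjusting for it blocks the indirect effect. For the total causal effect of variant, use the unadjusted pooled rates.
The causal difference is the pooled difference: 0.171 − 0.342 = -0.171.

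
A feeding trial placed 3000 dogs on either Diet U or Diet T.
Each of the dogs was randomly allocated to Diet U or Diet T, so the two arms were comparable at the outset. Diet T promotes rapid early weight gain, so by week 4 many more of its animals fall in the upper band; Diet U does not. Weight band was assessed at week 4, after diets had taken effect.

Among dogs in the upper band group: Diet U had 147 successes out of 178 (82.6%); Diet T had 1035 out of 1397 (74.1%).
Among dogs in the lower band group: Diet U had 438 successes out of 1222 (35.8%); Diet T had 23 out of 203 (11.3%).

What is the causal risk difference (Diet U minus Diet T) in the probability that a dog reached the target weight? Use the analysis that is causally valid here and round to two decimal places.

Week-4 weight band is downstream of the diet. One should not condition on a consequence of treatment, so the overall rates are the right comparison.
The causal difference is the pooled difference: 0.418 − 0.661 = -0.243.

-0.24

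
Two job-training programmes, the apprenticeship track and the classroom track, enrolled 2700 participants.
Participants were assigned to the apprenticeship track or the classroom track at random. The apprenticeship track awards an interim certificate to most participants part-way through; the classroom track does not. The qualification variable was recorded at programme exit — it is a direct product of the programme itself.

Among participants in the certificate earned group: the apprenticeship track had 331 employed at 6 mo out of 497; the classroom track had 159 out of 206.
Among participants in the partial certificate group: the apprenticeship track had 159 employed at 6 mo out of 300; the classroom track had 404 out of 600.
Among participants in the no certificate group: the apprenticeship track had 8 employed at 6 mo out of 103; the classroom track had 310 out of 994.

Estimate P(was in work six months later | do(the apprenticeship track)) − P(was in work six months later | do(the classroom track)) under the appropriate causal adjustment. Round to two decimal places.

The stratified and pooled comparisons disagree (the classroom track wins within each qualification attained during the programme; the apprenticeship track wins overall), so the answer turns on the causal role of qualification attained during the programme.
Because the programme influences qualification attained during the programme, qualification attained during the programme is a post-treatment mediator, not a confounder. Stratifying on it would bias the estimate; the causal effect is the crude pooled difference.
The causal difference is the pooled difference: 0.553 − 0.485 = +0.068.

+0.07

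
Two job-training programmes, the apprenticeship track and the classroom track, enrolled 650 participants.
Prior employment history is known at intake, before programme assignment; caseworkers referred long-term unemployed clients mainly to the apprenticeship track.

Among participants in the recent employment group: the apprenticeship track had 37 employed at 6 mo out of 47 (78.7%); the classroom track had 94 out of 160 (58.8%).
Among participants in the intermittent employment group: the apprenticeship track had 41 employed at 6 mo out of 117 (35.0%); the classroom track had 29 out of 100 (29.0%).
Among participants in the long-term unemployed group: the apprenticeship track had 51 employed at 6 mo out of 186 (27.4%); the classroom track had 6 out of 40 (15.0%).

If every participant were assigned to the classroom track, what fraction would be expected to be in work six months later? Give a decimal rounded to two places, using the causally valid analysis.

Nothing the programme does changes prior employment history; the imbalance is an allocation artefact. With prior employment history also predicting the outcome, the pooled figure is confounded, and the within-stratum comparison is the causal one.
Standardising the classroom track to the population prior employment history mix: 0.318·94/160 + 0.334·29/100 + 0.348·6/40 = 0.336.

0.34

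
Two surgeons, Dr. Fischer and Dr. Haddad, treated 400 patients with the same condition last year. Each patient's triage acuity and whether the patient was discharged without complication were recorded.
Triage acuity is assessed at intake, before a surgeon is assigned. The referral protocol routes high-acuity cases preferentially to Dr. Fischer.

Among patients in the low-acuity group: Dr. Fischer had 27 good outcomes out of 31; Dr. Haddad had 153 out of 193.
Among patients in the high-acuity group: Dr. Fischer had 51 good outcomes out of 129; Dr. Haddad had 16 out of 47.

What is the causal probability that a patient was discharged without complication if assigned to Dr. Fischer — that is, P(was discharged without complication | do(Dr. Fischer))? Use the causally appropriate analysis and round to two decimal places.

0.66

Triage acuity differs across surgeons for reasons unrelated to any effect of the surgeon itself, and it separately predicts the outcome — a classic confounder. We must compare within triage acuity levels.
Standardising Dr. Fischer to the population triage acuity mix: 0.560·27/31 + 0.440·51/129 = 0.662.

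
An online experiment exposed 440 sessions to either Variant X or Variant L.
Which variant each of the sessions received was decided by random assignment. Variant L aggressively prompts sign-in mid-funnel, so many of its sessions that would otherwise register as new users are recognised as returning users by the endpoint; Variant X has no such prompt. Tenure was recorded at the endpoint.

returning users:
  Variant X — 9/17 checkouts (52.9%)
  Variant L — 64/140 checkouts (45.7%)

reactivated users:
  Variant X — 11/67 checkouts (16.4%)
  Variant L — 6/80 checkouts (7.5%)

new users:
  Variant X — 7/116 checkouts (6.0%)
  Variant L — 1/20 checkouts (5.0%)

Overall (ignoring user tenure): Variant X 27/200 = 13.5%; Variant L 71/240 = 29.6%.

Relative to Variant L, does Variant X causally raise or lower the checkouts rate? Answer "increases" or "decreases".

Stratifying would compare variants among sessions the variants themselves sorted into user tenure groups — a form of selection on an intermediate. The unconditioned pooled rates give the total causal effect.
Pooled: Variant X 13.5% vs Variant L 29.6%; Variant L is higher overall.

decreases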